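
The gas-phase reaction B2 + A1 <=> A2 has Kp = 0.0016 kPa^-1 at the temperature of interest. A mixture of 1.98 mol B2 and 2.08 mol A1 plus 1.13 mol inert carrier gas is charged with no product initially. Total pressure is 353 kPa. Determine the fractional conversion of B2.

Let X = conversion of B2 (basis 1.98 mol B2); extent of reaction ξ = 1.98X.
Moles: n_B2 = 1.98 − 1.98X; n_A1 = 2.08 − 1.98X; n_A2 = 1.98X; n_I = 1.13 (inert).
Summing: n_T = 5.19 − 1.98X.
y_i = n_i/n_T, p_i = y_i·P. Kp = p_A2 / (p_B2 p_A1).
Substituting and setting equal to 0.0016 kPa^-1 gives a polynomial in X; the root in (0,1) is X = 0.169.

X = 0.169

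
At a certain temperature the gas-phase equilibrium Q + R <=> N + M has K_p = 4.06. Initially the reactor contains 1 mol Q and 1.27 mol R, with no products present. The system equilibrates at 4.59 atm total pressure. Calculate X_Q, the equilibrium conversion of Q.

X = 0.743

Let X = conversion of Q (basis 1 mol Q); extent of reaction ξ = X.
Species balance: n_Q = 1 − X; n_R = 1.27 − X; n_N = X; n_M = X.
n_T stays at 2.27 (no change in mole number).
y_i = n_i/n_T, p_i = y_i·P. K_p = p_N p_M / (p_Q p_R).
This yields a degree-2 equation in X; solving on (0,1), X = 0.743.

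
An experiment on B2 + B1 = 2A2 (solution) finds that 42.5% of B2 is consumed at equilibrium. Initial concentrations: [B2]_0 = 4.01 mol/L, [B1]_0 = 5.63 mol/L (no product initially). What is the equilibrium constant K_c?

K_c = 1.28

Let X = conversion of B2.
Concentrations: [B2] = 4.01 − 4.01X; [B1] = 5.63 − 4.01X; [A2] = 8.02X.
At X = 0.425: [B2] = 2.31, [B1] = 3.93, [A2] = 3.41.
K_c = [A2]^2 / ([B2] [B1]) = 1.28.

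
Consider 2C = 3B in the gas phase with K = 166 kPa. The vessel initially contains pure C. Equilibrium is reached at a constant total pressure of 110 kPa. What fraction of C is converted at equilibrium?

X = 0.512

Take 1 mol C as basis and let X be its fractional conversion, so ξ = 0.5X.
At extent ξ: n_C = 1 − X; n_B = 1.5X.
n_T = Σnᵢ = 1 + 0.5X.
With p_i = (n_i/n_T)P, K = p_B^3 / (p_C^2).
Equating to 166 kPa and solving on 0 < X < 1: X = 0.512.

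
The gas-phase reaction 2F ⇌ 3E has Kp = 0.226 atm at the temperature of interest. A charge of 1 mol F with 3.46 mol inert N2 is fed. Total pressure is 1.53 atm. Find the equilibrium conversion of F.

X = 0.413

Basis: 1 mol F initially; let X = conversion of F. Extent ξ = 0.5X.
Mole table: n_F = 1 − X; n_E = 1.5X; n_I = 3.46 (inert).
Summing: n_T = 4.46 + 0.5X.
With p_i = (n_i/n_T)P, Kp = p_E^3 / (p_F^2).
Substituting and setting equal to 0.226 atm gives a polynomial in X; the root in (0,1) is X = 0.413.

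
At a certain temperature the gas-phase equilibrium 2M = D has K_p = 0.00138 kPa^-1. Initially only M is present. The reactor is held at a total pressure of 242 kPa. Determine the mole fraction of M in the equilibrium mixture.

y_M = 0.791

Basis: 1 mol M initially; let X = conversion of M. Extent ξ = 0.5X.
At extent ξ: n_M = 1 − X; n_D = 0.5X.
n_T = Σnᵢ = 1 − 0.5X.
Mole fractions y_i = n_i/n_T; K_p = p_D / (p_M^2) with p_i = y_i·P.
Substituting and setting equal to 0.00138 kPa^-1 gives a polynomial in X; the root in (0,1) is X = 0.346.
Then n_M = 0.654, n_T = 0.827, so y_M = 0.791.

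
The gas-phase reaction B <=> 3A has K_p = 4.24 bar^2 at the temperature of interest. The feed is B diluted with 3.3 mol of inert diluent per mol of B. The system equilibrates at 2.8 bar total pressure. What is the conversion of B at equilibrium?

X = 0.617

Basis: 1 mol B initially; let X = conversion of B. Extent ξ = X.
Moles: n_B = 1 − X; n_A = 3X; n_I = 3.3 (inert).
Summing: n_T = 4.3 + 2X.
y_i = n_i/n_T, p_i = y_i·P. K_p = p_A^3 / (p_B).
Equating to 4.24 bar^2 and solving on 0 < X < 1: X = 0.617.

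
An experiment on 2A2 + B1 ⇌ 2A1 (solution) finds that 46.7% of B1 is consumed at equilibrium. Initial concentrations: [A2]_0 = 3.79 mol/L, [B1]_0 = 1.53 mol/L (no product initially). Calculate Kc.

Kc = 0.449 L/mol

Let X = conversion of B1.
Concentrations: [A2] = 3.79 − 3.06X; [B1] = 1.53 − 1.53X; [A1] = 3.06X.
At X = 0.467: [A2] = 2.36, [B1] = 0.815, [A1] = 1.43.
Kc = [A1]^2 / ([A2]^2 [B1]) = 0.449 L/mol.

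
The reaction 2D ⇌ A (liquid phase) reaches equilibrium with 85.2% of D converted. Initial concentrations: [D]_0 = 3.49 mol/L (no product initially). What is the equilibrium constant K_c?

K_c = 5.57 L/mol

Let X = conversion of D.
Concentrations: [D] = 3.49 − 3.49X; [A] = 1.75X.
At X = 0.852: [D] = 0.517, [A] = 1.49.
K_c = [A] / ([D]^2) = 5.57 L/mol.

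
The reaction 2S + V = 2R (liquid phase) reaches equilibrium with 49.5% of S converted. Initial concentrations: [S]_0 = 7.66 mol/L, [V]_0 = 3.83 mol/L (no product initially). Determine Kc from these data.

Let X = conversion of S.
Concentrations: [S] = 7.66 − 7.66X; [V] = 3.83 − 3.83X; [R] = 7.66X.
At X = 0.495: [S] = 3.87, [V] = 1.93, [R] = 3.79.
Kc = [R]^2 / ([S]^2 [V]) = 0.497 L/mol.

Kc = 0.497 L/mol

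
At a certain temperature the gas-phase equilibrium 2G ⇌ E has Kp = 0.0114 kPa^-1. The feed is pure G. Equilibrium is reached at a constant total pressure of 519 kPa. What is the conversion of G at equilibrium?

Let X = conversion of G (basis 1 mol G); extent of reaction ξ = 0.5X.
Moles: n_G = 1 − X; n_E = 0.5X.
Summing: n_T = 1 − 0.5X.
y_i = n_i/n_T, p_i = y_i·P. Kp = p_E / (p_G^2).
This yields a degree-2 equation in X; solving on (0,1), X = 0.799.

X = 0.799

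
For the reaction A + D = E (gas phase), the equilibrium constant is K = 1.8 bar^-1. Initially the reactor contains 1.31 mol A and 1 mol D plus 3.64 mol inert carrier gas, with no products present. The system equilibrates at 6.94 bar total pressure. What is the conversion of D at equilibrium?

Take 1 mol D as basis and let X be its fractional conversion, so ξ = X.
At extent ξ: n_A = 1.31 − X; n_D = 1 − X; n_E = X; n_I = 3.64 (inert).
n_T = Σnᵢ = 5.95 − X.
y_i = n_i/n_T, p_i = y_i·P. K = p_E / (p_A p_D).
Setting this equal to 1.8 bar^-1 and taking the physical root (0 < X < 1) gives X = 0.618.

X = 0.618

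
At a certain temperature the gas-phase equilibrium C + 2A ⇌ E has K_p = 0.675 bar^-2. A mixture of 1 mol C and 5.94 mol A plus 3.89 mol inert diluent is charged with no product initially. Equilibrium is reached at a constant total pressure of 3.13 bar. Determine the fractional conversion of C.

X = 0.614

Basis: 1 mol C initially; let X = conversion of C. Extent ξ = X.
At extent ξ: n_C = 1 − X; n_A = 5.94 − 2X; n_E = X; n_I = 3.89 (inert).
Summing: n_T = 10.8 − 2X.
With p_i = (n_i/n_T)P, K_p = p_E / (p_C p_A^2).
Setting this equal to 0.675 bar^-2 and taking the physical root (0 < X < 1) gives X = 0.614.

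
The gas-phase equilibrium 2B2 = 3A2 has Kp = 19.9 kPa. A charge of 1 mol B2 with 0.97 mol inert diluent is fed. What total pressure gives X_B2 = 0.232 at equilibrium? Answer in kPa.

Basis: 1 mol B2 initially; let X = conversion of B2. Extent ξ = 0.5X.
Moles: n_B2 = 1 − X; n_A2 = 1.5X; n_I = 0.97 (inert).
Summing: n_T = 1.97 + 0.5X.
Kp = p_A2^3 / (p_B2^2) with p_i = (n_i/n_T)·P.
At X = 0.232: the mole-fraction product g(X) = Π y_i^ν_i = 0.03425. Since Kp = g(X)·P^{1}, P = (Kp/g)^(1/1) = (19.9/0.03425)^(1/1) = 581 kPa.

P = 581 kPa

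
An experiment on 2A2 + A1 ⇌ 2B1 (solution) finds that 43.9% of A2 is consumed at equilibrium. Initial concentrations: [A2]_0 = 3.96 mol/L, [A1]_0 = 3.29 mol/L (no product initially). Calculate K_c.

Let X = conversion of A2.
Concentrations: [A2] = 3.96 − 3.96X; [A1] = 3.29 − 1.98X; [B1] = 3.96X.
At X = 0.439: [A2] = 2.22, [A1] = 2.42, [B1] = 1.74.
K_c = [B1]^2 / ([A2]^2 [A1]) = 0.253 L/mol.

K_c = 0.253 L/mol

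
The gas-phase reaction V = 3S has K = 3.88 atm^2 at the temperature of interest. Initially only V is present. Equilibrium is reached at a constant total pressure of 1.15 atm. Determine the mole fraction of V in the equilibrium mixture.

Take 1 mol V as basis and let X be its fractional conversion, so ξ = X.
Moles: n_V = 1 − X; n_S = 3X.
Summing: n_T = 1 + 2X.
Mole fractions y_i = n_i/n_T; K = p_S^3 / (p_V) with p_i = y_i·P.
Equating to 3.88 atm^2 and solving on 0 < X < 1: X = 0.595.
Then n_V = 0.405, n_T = 2.19, so y_V = 0.185.

y_V = 0.185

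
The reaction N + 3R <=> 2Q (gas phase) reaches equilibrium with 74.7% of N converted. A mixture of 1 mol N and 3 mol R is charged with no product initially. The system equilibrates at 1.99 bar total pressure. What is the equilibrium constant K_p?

K_p = 32 bar^-2

Basis: 1 mol N initially; let X = conversion of N. Extent ξ = X.
Moles: n_N = 1 − X; n_R = 3 − 3X; n_Q = 2X.
Summing: n_T = 4 − 2X.
At X = 0.747: n_N = 0.253, n_R = 0.759, n_Q = 1.49, n_T = 2.51.
p_i = (n_i/n_T)·P. K_p = p_Q^2 / (p_N p_R^3) = 32 bar^-2.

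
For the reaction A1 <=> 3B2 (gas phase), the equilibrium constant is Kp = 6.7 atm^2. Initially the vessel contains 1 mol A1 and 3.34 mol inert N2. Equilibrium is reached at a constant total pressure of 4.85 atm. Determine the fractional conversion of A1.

Take 1 mol A1 as basis and let X be its fractional conversion, so ξ = X.
Species balance: n_A1 = 1 − X; n_B2 = 3X; n_I = 3.34 (inert).
n_T = Σnᵢ = 4.34 + 2X.
Mole fractions y_i = n_i/n_T; Kp = p_B2^3 / (p_A1) with p_i = y_i·P.
Equating to 6.7 atm^2 and solving on 0 < X < 1: X = 0.526.

X = 0.526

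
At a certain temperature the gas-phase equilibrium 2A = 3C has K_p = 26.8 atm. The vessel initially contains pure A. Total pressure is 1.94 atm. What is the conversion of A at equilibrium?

X = 0.734

Take 1 mol A as basis and let X be its fractional conversion, so ξ = 0.5X.
Mole table: n_A = 1 − X; n_C = 1.5X.
Summing: n_T = 1 + 0.5X.
y_i = n_i/n_T, p_i = y_i·P. K_p = p_C^3 / (p_A^2).
Setting this equal to 26.8 atm and taking the physical root (0 < X < 1) gives X = 0.734.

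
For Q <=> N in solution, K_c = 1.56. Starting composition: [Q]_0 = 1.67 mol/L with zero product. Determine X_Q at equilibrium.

Let X = conversion of Q; extent ξ = 1.67·X mol/L.
Concentrations: [Q] = 1.67 − 1.67X; [N] = 1.67X.
K_c = [N] / ([Q]).
Setting equal to 1.56 and solving for X on (0,1) gives X = 0.609.

X = 0.609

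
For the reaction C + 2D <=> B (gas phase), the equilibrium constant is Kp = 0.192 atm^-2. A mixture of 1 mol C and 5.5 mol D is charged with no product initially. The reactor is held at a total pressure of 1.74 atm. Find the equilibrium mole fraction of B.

y_B = 0.048

Let X = conversion of C (basis 1 mol C); extent of reaction ξ = X.
Moles: n_C = 1 − X; n_D = 5.5 − 2X; n_B = X.
Total moles n_T = 6.5 − 2X.
With p_i = (n_i/n_T)P, Kp = p_B / (p_C p_D^2).
Setting this equal to 0.192 atm^-2 and taking the physical root (0 < X < 1) gives X = 0.287.
Then n_B = 0.287, n_T = 5.93, so y_B = 0.048.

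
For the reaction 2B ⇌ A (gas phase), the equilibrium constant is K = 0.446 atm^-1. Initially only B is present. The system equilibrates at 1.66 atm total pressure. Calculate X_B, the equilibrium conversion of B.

Take 1 mol B as basis and let X be its fractional conversion, so ξ = 0.5X.
At extent ξ: n_B = 1 − X; n_A = 0.5X.
Summing: n_T = 1 − 0.5X.
Mole fractions y_i = n_i/n_T; K = p_A / (p_B^2) with p_i = y_i·P.
This yields a degree-2 equation in X; solving on (0,1), X = 0.498.

X = 0.498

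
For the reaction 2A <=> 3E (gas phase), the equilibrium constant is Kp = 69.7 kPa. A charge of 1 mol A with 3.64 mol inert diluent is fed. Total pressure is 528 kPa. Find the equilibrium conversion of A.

Basis: 1 mol A initially; let X = conversion of A. Extent ξ = 0.5X.
Mole table: n_A = 1 − X; n_E = 1.5X; n_I = 3.64 (inert).
Total moles n_T = 4.64 + 0.5X.
y_i = n_i/n_T, p_i = y_i·P. Kp = p_E^3 / (p_A^2).
Equating to 69.7 kPa and solving on 0 < X < 1: X = 0.406.

X = 0.406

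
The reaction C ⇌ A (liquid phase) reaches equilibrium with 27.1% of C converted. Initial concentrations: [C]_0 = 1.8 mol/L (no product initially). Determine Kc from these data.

Let X = conversion of C.
Concentrations: [C] = 1.8 − 1.8X; [A] = 1.8X.
At X = 0.271: [C] = 1.31, [A] = 0.488.
Kc = [A] / ([C]) = 0.372.

Kc = 0.372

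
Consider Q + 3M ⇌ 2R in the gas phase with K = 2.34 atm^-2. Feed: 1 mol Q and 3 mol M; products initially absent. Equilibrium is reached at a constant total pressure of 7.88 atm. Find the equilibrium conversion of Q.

Basis: 1 mol Q initially; let X = conversion of Q. Extent ξ = X.
Mole table: n_Q = 1 − X; n_M = 3 − 3X; n_R = 2X.
Summing: n_T = 4 − 2X.
With p_i = (n_i/n_T)P, K = p_R^2 / (p_Q p_M^3).
Setting this equal to 2.34 atm^-2 and taking the physical root (0 < X < 1) gives X = 0.755.

X = 0.755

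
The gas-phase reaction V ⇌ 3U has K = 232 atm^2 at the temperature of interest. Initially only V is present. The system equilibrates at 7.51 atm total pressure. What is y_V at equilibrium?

Take 1 mol V as basis and let X be its fractional conversion, so ξ = X.
Species balance: n_V = 1 − X; n_U = 3X.
n_T = Σnᵢ = 1 + 2X.
With p_i = (n_i/n_T)P, K = p_U^3 / (p_V).
Setting this equal to 232 atm^2 and taking the physical root (0 < X < 1) gives X = 0.655.
Then n_V = 0.345, n_T = 2.31, so y_V = 0.150.

y_V = 0.150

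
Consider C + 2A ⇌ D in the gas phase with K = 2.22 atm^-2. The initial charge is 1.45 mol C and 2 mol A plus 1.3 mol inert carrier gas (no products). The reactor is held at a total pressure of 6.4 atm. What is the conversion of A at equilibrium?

X = 0.815

Let X = conversion of A (basis 2 mol A); extent of reaction ξ = X.
Mole table: n_C = 1.45 − X; n_A = 2 − 2X; n_D = X; n_I = 1.3 (inert).
Summing: n_T = 4.75 − 2X.
Mole fractions y_i = n_i/n_T; K = p_D / (p_C p_A^2) with p_i = y_i·P.
Setting this equal to 2.22 atm^-2 and taking the physical root (0 < X < 1) gives X = 0.815.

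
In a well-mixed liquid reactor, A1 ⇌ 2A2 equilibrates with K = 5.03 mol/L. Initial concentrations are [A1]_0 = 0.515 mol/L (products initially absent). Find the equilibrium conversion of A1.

X = 0.762

Let X = conversion of A1; extent ξ = 0.515·X mol/L.
Concentrations: [A1] = 0.515 − 0.515X; [A2] = 1.03X.
K = [A2]^2 / ([A1]).
Solving K = 5.03 for X ∈ (0,1): X = 0.762.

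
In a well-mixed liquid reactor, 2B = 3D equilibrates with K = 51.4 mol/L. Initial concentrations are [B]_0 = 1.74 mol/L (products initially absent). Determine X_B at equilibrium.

X = 0.771

Let X = conversion of B; extent ξ = 1.74X/2 mol/L.
Concentrations: [B] = 1.74 − 1.74X; [D] = 2.61X.
K = [D]^3 / ([B]^2).
Setting equal to 51.4 and solving for X on (0,1) gives X = 0.771.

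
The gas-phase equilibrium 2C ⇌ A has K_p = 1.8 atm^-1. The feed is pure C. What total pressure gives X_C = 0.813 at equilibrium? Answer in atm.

P = 3.83 atm

Take 1 mol C as basis and let X be its fractional conversion, so ξ = 0.5X.
Species balance: n_C = 1 − X; n_A = 0.5X.
Summing: n_T = 1 − 0.5X.
K_p = p_A / (p_C^2) with p_i = (n_i/n_T)·P.
At X = 0.813: the mole-fraction product g(X) = Π y_i^ν_i = 6.899. Since K_p = g(X)·P^{-1}, P = (g/K_p)^(1/1) = (6.899/1.8)^(1/1) = 3.83 atm.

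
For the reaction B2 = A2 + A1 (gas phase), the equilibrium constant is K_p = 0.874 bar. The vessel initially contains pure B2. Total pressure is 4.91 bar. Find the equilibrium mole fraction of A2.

Take 1 mol B2 as basis and let X be its fractional conversion, so ξ = X.
At extent ξ: n_B2 = 1 − X; n_A2 = X; n_A1 = X.
n_T = Σnᵢ = 1 + X.
With p_i = (n_i/n_T)P, K_p = p_A2 p_A1 / (p_B2).
This yields a degree-2 equation in X; solving on (0,1), X = 0.389.
Then n_A2 = 0.389, n_T = 1.39, so y_A2 = 0.280.

y_A2 = 0.280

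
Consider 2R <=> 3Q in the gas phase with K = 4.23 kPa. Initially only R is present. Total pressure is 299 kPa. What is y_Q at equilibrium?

Let X = conversion of R (basis 1 mol R); extent of reaction ξ = 0.5X.
Moles: n_R = 1 − X; n_Q = 1.5X.
n_T = Σnᵢ = 1 + 0.5X.
y_i = n_i/n_T, p_i = y_i·P. K = p_Q^3 / (p_R^2).
This yields a degree-3 equation in X; solving on (0,1), X = 0.148.
Then n_Q = 0.223, n_T = 1.07, so y_Q = 0.207.

y_Q = 0.207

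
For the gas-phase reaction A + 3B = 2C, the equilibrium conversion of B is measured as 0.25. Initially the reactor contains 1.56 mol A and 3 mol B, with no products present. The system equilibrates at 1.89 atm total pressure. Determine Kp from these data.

Kp = 0.0773 atm^-2

Let X = conversion of B (basis 3 mol B); extent of reaction ξ = X.
Moles: n_A = 1.56 − X; n_B = 3 − 3X; n_C = 2X.
Summing: n_T = 4.56 − 2X.
At X = 0.25: n_A = 1.31, n_B = 2.25, n_C = 0.5, n_T = 4.06.
p_i = (n_i/n_T)·P. Kp = p_C^2 / (p_A p_B^3) = 0.0773 atm^-2.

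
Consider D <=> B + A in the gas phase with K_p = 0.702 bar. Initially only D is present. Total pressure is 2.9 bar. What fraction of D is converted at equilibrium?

Basis: 1 mol D initially; let X = conversion of D. Extent ξ = X.
Species balance: n_D = 1 − X; n_B = X; n_A = X.
Summing: n_T = 1 + X.
y_i = n_i/n_T, p_i = y_i·P. K_p = p_B p_A / (p_D).
Setting this equal to 0.702 bar and taking the physical root (0 < X < 1) gives X = 0.441.

X = 0.441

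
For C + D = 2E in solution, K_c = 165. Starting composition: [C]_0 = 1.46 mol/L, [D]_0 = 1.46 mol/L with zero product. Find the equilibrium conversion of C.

Let X = conversion of C; extent ξ = 1.46·X mol/L.
Concentrations: [C] = 1.46 − 1.46X; [D] = 1.46 − 1.46X; [E] = 2.92X.
K_c = [E]^2 / ([C] [D]).
Equating to 165: the physical root is X = 0.865.

X = 0.865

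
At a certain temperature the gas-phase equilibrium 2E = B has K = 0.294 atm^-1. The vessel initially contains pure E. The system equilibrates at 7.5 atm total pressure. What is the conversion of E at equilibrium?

X = 0.681

Take 1 mol E as basis and let X be its fractional conversion, so ξ = 0.5X.
At extent ξ: n_E = 1 − X; n_B = 0.5X.
n_T = Σnᵢ = 1 − 0.5X.
y_i = n_i/n_T, p_i = y_i·P. K = p_B / (p_E^2).
Equating to 0.294 atm^-1 and solving on 0 < X < 1: X = 0.681.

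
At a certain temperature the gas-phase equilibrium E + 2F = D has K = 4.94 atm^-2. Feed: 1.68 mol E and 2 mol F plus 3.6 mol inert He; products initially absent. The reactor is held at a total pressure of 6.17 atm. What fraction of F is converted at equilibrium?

Basis: 2 mol F initially; let X = conversion of F. Extent ξ = X.
At extent ξ: n_E = 1.68 − X; n_F = 2 − 2X; n_D = X; n_I = 3.6 (inert).
Summing: n_T = 7.28 − 2X.
Mole fractions y_i = n_i/n_T; K = p_D / (p_E p_F^2) with p_i = y_i·P.
Equating to 4.94 atm^-2 and solving on 0 < X < 1: X = 0.802.

X = 0.802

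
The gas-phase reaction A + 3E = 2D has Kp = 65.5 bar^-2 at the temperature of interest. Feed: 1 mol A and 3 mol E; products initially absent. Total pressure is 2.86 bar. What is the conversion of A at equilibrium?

Basis: 1 mol A initially; let X = conversion of A. Extent ξ = X.
Species balance: n_A = 1 − X; n_E = 3 − 3X; n_D = 2X.
Total moles n_T = 4 − 2X.
Mole fractions y_i = n_i/n_T; Kp = p_D^2 / (p_A p_E^3) with p_i = y_i·P.
Setting this equal to 65.5 bar^-2 and taking the physical root (0 < X < 1) gives X = 0.821.

X = 0.821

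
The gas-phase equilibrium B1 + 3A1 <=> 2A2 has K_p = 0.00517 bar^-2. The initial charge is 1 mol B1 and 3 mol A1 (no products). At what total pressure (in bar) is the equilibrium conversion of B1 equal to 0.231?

P = 7.4 bar

Basis: 1 mol B1 initially; let X = conversion of B1. Extent ξ = X.
Species balance: n_B1 = 1 − X; n_A1 = 3 − 3X; n_A2 = 2X.
n_T = Σnᵢ = 4 − 2X.
K_p = p_A2^2 / (p_B1 p_A1^3) with p_i = (n_i/n_T)·P.
At X = 0.231: the mole-fraction product g(X) = Π y_i^ν_i = 0.283. Since K_p = g(X)·P^{-2}, P = (g/K_p)^(1/2) = (0.283/0.00517)^(1/2) = 7.4 bar.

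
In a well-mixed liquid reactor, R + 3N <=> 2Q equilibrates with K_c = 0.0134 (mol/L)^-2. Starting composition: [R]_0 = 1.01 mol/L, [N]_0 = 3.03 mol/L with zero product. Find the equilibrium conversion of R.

Let X = conversion of R; extent ξ = 1.01·X mol/L.
Concentrations: [R] = 1.01 − 1.01X; [N] = 3.03 − 3.03X; [Q] = 2.02X.
K_c = [Q]^2 / ([R] [N]^3).
This equals 0.0134 at X = 0.196 (the root in 0 < X < 1).

X = 0.196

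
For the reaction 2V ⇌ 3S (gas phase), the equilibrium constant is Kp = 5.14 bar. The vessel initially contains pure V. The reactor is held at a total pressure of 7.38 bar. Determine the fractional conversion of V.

Let X = conversion of V (basis 1 mol V); extent of reaction ξ = 0.5X.
Moles: n_V = 1 − X; n_S = 1.5X.
Total moles n_T = 1 + 0.5X.
Mole fractions y_i = n_i/n_T; Kp = p_S^3 / (p_V^2) with p_i = y_i·P.
Setting this equal to 5.14 bar and taking the physical root (0 < X < 1) gives X = 0.432.

X = 0.432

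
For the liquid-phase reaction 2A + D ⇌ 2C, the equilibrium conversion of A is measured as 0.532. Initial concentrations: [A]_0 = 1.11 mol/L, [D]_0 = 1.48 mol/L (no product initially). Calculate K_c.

K_c = 1.09 L/mol

Let X = conversion of A.
Concentrations: [A] = 1.11 − 1.11X; [D] = 1.48 − 0.555X; [C] = 1.11X.
At X = 0.532: [A] = 0.519, [D] = 1.18, [C] = 0.591.
K_c = [C]^2 / ([A]^2 [D]) = 1.09 L/mol.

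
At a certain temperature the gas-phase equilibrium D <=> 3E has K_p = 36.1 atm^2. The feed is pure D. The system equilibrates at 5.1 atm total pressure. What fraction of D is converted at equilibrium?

X = 0.468

Let X = conversion of D (basis 1 mol D); extent of reaction ξ = X.
Mole table: n_D = 1 − X; n_E = 3X.
Total moles n_T = 1 + 2X.
Mole fractions y_i = n_i/n_T; K_p = p_E^3 / (p_D) with p_i = y_i·P.
Equating to 36.1 atm^2 and solving on 0 < X < 1: X = 0.468.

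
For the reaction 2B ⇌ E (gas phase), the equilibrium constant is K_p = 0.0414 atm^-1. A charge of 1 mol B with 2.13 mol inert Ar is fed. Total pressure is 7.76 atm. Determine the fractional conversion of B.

Basis: 1 mol B initially; let X = conversion of B. Extent ξ = 0.5X.
At extent ξ: n_B = 1 − X; n_E = 0.5X; n_I = 2.13 (inert).
n_T = Σnᵢ = 3.13 − 0.5X.
Mole fractions y_i = n_i/n_T; K_p = p_E / (p_B^2) with p_i = y_i·P.
This yields a degree-2 equation in X; solving on (0,1), X = 0.151.

X = 0.151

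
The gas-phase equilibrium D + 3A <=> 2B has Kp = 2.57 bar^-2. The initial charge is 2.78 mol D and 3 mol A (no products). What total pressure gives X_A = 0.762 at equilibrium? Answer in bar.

Let X = conversion of A (basis 3 mol A); extent of reaction ξ = X.
Species balance: n_D = 2.78 − X; n_A = 3 − 3X; n_B = 2X.
Total moles n_T = 5.78 − 2X.
Kp = p_B^2 / (p_D p_A^3) with p_i = (n_i/n_T)·P.
At X = 0.762: the mole-fraction product g(X) = Π y_i^ν_i = 57.27. Since Kp = g(X)·P^{-2}, P = (g/Kp)^(1/2) = (57.27/2.57)^(1/2) = 4.72 bar.

P = 4.72 bar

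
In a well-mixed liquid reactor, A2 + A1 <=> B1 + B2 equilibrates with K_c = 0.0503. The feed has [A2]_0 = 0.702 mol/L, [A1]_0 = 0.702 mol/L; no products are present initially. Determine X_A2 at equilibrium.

Let X = conversion of A2; extent ξ = 0.702·X mol/L.
Concentrations: [A2] = 0.702 − 0.702X; [A1] = 0.702 − 0.702X; [B1] = 0.702X; [B2] = 0.702X.
K_c = [B1] [B2] / ([A2] [A1]).
This equals 0.0503 at X = 0.183 (the root in 0 < X < 1).

X = 0.183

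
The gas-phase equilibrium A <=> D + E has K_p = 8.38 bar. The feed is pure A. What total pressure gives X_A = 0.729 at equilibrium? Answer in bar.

P = 7.39 bar

Basis: 1 mol A initially; let X = conversion of A. Extent ξ = X.
Moles: n_A = 1 − X; n_D = X; n_E = X.
n_T = Σnᵢ = 1 + X.
K_p = p_D p_E / (p_A) with p_i = (n_i/n_T)·P.
At X = 0.729: the mole-fraction product g(X) = Π y_i^ν_i = 1.134. Since K_p = g(X)·P^{1}, P = (K_p/g)^(1/1) = (8.38/1.134)^(1/1) = 7.39 bar.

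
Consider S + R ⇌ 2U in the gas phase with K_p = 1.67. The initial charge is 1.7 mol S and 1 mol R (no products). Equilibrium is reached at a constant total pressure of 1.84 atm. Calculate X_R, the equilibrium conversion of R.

X = 0.500

Let X = conversion of R (basis 1 mol R); extent of reaction ξ = X.
At extent ξ: n_S = 1.7 − X; n_R = 1 − X; n_U = 2X.
n_T stays at 2.7 (no change in mole number).
y_i = n_i/n_T, p_i = y_i·P. K_p = p_U^2 / (p_S p_R).
Setting this equal to 1.67 and taking the physical root (0 < X < 1) gives X = 0.500.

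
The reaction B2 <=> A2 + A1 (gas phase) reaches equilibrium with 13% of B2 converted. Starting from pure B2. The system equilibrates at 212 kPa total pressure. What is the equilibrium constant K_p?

K_p = 3.64 kPa

Basis: 1 mol B2 initially; let X = conversion of B2. Extent ξ = X.
Moles: n_B2 = 1 − X; n_A2 = X; n_A1 = X.
Total moles n_T = 1 + X.
At X = 0.13: n_B2 = 0.87, n_A2 = 0.13, n_A1 = 0.13, n_T = 1.13.
p_i = (n_i/n_T)·P. K_p = p_A2 p_A1 / (p_B2) = 3.64 kPa.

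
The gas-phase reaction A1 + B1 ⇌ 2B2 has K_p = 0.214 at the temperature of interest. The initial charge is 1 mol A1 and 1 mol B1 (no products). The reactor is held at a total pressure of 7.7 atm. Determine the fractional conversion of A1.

Let X = conversion of A1 (basis 1 mol A1); extent of reaction ξ = X.
Moles: n_A1 = 1 − X; n_B1 = 1 − X; n_B2 = 2X.
Total moles n_T = 2 (Δν = 0, constant).
y_i = n_i/n_T, p_i = y_i·P. K_p = p_B2^2 / (p_A1 p_B1).
This yields a degree-2 equation in X; solving on (0,1), X = 0.188.

X = 0.188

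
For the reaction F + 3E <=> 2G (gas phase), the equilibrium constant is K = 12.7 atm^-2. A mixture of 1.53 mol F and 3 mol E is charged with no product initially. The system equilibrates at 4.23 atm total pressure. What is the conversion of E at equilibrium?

X = 0.826

Take 3 mol E as basis and let X be its fractional conversion, so ξ = X.
Mole table: n_F = 1.53 − X; n_E = 3 − 3X; n_G = 2X.
Summing: n_T = 4.53 − 2X.
Mole fractions y_i = n_i/n_T; K = p_G^2 / (p_F p_E^3) with p_i = y_i·P.
Equating to 12.7 atm^-2 and solving on 0 < X < 1: X = 0.826.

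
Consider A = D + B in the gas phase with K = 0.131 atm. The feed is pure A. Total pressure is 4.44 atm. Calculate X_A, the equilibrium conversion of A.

Basis: 1 mol A initially; let X = conversion of A. Extent ξ = X.
Mole table: n_A = 1 − X; n_D = X; n_B = X.
Summing: n_T = 1 + X.
Mole fractions y_i = n_i/n_T; K = p_D p_B / (p_A) with p_i = y_i·P.
Substituting and setting equal to 0.131 atm gives a polynomial in X; the root in (0,1) is X = 0.169.

X = 0.169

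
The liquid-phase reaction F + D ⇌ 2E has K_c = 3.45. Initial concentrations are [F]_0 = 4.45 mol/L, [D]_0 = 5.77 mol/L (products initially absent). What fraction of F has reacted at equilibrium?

X = 0.544

Let X = conversion of F; extent ξ = 4.45·X mol/L.
Concentrations: [F] = 4.45 − 4.45X; [D] = 5.77 − 4.45X; [E] = 8.9X.
K_c = [E]^2 / ([F] [D]).
This equals 3.45 at X = 0.544 (the root in 0 < X < 1).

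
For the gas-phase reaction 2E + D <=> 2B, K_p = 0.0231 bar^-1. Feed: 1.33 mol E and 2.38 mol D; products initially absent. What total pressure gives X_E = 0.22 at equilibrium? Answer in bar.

P = 5.49 bar

Let X = conversion of E (basis 1.33 mol E); extent of reaction ξ = 0.665X.
Species balance: n_E = 1.33 − 1.33X; n_D = 2.38 − 0.665X; n_B = 1.33X.
n_T = Σnᵢ = 3.71 − 0.665X.
K_p = p_B^2 / (p_E^2 p_D) with p_i = (n_i/n_T)·P.
At X = 0.22: the mole-fraction product g(X) = Π y_i^ν_i = 0.1269. Since K_p = g(X)·P^{-1}, P = (g/K_p)^(1/1) = (0.1269/0.0231)^(1/1) = 5.49 bar.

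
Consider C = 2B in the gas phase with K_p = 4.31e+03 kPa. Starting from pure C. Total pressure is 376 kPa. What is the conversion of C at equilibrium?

Take 1 mol C as basis and let X be its fractional conversion, so ξ = X.
At extent ξ: n_C = 1 − X; n_B = 2X.
Summing: n_T = 1 + X.
y_i = n_i/n_T, p_i = y_i·P. K_p = p_B^2 / (p_C).
This yields a degree-2 equation in X; solving on (0,1), X = 0.861.

X = 0.861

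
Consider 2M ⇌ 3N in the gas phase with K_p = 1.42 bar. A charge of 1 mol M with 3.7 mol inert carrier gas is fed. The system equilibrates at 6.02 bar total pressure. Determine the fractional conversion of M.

X = 0.463

Take 1 mol M as basis and let X be its fractional conversion, so ξ = 0.5X.
At extent ξ: n_M = 1 − X; n_N = 1.5X; n_I = 3.7 (inert).
Summing: n_T = 4.7 + 0.5X.
Mole fractions y_i = n_i/n_T; K_p = p_N^3 / (p_M^2) with p_i = y_i·P.
This yields a degree-3 equation in X; solving on (0,1), X = 0.463.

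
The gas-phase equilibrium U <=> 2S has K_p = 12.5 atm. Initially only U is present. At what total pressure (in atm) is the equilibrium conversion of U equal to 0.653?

P = 4.2 atm

Take 1 mol U as basis and let X be its fractional conversion, so ξ = X.
Mole table: n_U = 1 − X; n_S = 2X.
n_T = Σnᵢ = 1 + X.
K_p = p_S^2 / (p_U) with p_i = (n_i/n_T)·P.
At X = 0.653: the mole-fraction product g(X) = Π y_i^ν_i = 2.974. Since K_p = g(X)·P^{1}, P = (K_p/g)^(1/1) = (12.5/2.974)^(1/1) = 4.2 atm.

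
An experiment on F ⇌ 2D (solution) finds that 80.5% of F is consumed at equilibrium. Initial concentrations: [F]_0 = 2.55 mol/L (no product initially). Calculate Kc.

Kc = 33.9 mol/L

Let X = conversion of F.
Concentrations: [F] = 2.55 − 2.55X; [D] = 5.1X.
At X = 0.805: [F] = 0.497, [D] = 4.11.
Kc = [D]^2 / ([F]) = 33.9 mol/L.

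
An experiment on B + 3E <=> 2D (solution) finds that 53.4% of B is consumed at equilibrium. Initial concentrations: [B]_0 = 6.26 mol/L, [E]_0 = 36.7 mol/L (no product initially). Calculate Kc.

Kc = 0.000808 (mol/L)^-2

Let X = conversion of B.
Concentrations: [B] = 6.26 − 6.26X; [E] = 36.7 − 18.8X; [D] = 12.5X.
At X = 0.534: [B] = 2.92, [E] = 26.7, [D] = 6.69.
Kc = [D]^2 / ([B] [E]^3) = 0.000808 (mol/L)^-2.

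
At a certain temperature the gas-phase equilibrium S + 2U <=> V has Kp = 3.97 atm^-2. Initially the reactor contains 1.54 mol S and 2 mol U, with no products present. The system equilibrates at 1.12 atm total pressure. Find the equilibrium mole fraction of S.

y_S = 0.403

Let X = conversion of U (basis 2 mol U); extent of reaction ξ = X.
Mole table: n_S = 1.54 − X; n_U = 2 − 2X; n_V = X.
n_T = Σnᵢ = 3.54 − 2X.
With p_i = (n_i/n_T)P, Kp = p_V / (p_S p_U^2).
Equating to 3.97 atm^-2 and solving on 0 < X < 1: X = 0.585.
Then n_S = 0.955, n_T = 2.37, so y_S = 0.403.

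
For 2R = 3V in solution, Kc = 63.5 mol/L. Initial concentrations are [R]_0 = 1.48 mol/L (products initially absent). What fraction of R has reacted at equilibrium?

X = 0.800

Let X = conversion of R; extent ξ = 1.48X/2 mol/L.
Concentrations: [R] = 1.48 − 1.48X; [V] = 2.22X.
Kc = [V]^3 / ([R]^2).
Solving Kc = 63.5 for X ∈ (0,1): X = 0.800.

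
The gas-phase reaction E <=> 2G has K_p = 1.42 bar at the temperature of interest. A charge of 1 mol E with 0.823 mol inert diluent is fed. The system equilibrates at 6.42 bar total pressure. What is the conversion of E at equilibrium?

X = 0.288

Let X = conversion of E (basis 1 mol E); extent of reaction ξ = X.
Moles: n_E = 1 − X; n_G = 2X; n_I = 0.823 (inert).
n_T = Σnᵢ = 1.82 + X.
y_i = n_i/n_T, p_i = y_i·P. K_p = p_G^2 / (p_E).
Equating to 1.42 bar and solving on 0 < X < 1: X = 0.288.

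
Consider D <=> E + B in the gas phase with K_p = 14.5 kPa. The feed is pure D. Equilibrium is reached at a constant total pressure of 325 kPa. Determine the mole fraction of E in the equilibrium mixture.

y_E = 0.171

Basis: 1 mol D initially; let X = conversion of D. Extent ξ = X.
At extent ξ: n_D = 1 − X; n_E = X; n_B = X.
Summing: n_T = 1 + X.
With p_i = (n_i/n_T)P, K_p = p_E p_B / (p_D).
Setting this equal to 14.5 kPa and taking the physical root (0 < X < 1) gives X = 0.207.
Then n_E = 0.207, n_T = 1.21, so y_E = 0.171.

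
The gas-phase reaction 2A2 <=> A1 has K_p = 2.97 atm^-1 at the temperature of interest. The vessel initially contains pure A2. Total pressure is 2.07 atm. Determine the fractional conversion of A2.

Take 1 mol A2 as basis and let X be its fractional conversion, so ξ = 0.5X.
At extent ξ: n_A2 = 1 − X; n_A1 = 0.5X.
Total moles n_T = 1 − 0.5X.
Mole fractions y_i = n_i/n_T; K_p = p_A1 / (p_A2^2) with p_i = y_i·P.
Setting this equal to 2.97 atm^-1 and taking the physical root (0 < X < 1) gives X = 0.802.

X = 0.802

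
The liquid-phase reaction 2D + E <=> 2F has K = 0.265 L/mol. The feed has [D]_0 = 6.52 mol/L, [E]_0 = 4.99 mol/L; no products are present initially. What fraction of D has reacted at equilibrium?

Let X = conversion of D; extent ξ = 6.52X/2 mol/L.
Concentrations: [D] = 6.52 − 6.52X; [E] = 4.99 − 3.26X; [F] = 6.52X.
K = [F]^2 / ([D]^2 [E]).
Equating to 0.265 L/mol: the physical root is X = 0.487.

X = 0.487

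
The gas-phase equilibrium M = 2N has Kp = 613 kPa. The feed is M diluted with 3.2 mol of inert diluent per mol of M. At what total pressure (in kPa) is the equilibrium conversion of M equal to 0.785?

Take 1 mol M as basis and let X be its fractional conversion, so ξ = X.
Moles: n_M = 1 − X; n_N = 2X; n_I = 3.2 (inert).
Total moles n_T = 4.2 + X.
Kp = p_N^2 / (p_M) with p_i = (n_i/n_T)·P.
At X = 0.785: the mole-fraction product g(X) = Π y_i^ν_i = 2.3. Since Kp = g(X)·P^{1}, P = (Kp/g)^(1/1) = (613/2.3)^(1/1) = 267 kPa.

P = 267 kPa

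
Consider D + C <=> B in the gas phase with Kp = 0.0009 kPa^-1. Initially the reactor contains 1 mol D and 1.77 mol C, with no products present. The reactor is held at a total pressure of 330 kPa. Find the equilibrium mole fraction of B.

y_B = 0.059

Let X = conversion of D (basis 1 mol D); extent of reaction ξ = X.
At extent ξ: n_D = 1 − X; n_C = 1.77 − X; n_B = X.
Total moles n_T = 2.77 − X.
y_i = n_i/n_T, p_i = y_i·P. Kp = p_B / (p_D p_C).
Substituting and setting equal to 0.0009 kPa^-1 gives a polynomial in X; the root in (0,1) is X = 0.155.
Then n_B = 0.155, n_T = 2.62, so y_B = 0.059.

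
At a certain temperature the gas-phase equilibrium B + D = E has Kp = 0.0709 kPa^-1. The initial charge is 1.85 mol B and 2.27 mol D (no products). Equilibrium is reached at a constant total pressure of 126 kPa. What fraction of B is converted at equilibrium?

X = 0.744

Let X = conversion of B (basis 1.85 mol B); extent of reaction ξ = 1.85X.
Species balance: n_B = 1.85 − 1.85X; n_D = 2.27 − 1.85X; n_E = 1.85X.
n_T = Σnᵢ = 4.12 − 1.85X.
Mole fractions y_i = n_i/n_T; Kp = p_E / (p_B p_D) with p_i = y_i·P.
Equating to 0.0709 kPa^-1 and solving on 0 < X < 1: X = 0.744.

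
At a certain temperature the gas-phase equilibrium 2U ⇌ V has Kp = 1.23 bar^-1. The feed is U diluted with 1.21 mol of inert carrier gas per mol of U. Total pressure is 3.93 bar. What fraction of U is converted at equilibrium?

Take 1 mol U as basis and let X be its fractional conversion, so ξ = 0.5X.
At extent ξ: n_U = 1 − X; n_V = 0.5X; n_I = 1.21 (inert).
n_T = Σnᵢ = 2.21 − 0.5X.
y_i = n_i/n_T, p_i = y_i·P. Kp = p_V / (p_U^2).
Substituting and setting equal to 1.23 bar^-1 gives a polynomial in X; the root in (0,1) is X = 0.645.

X = 0.645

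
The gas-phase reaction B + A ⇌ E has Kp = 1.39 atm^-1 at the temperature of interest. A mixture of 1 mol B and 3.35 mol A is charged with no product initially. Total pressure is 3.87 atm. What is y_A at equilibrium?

y_A = 0.719

Basis: 1 mol B initially; let X = conversion of B. Extent ξ = X.
Moles: n_B = 1 − X; n_A = 3.35 − X; n_E = X.
Summing: n_T = 4.35 − X.
Mole fractions y_i = n_i/n_T; Kp = p_E / (p_B p_A) with p_i = y_i·P.
Setting this equal to 1.39 atm^-1 and taking the physical root (0 < X < 1) gives X = 0.795.
Then n_A = 2.56, n_T = 3.56, so y_A = 0.719.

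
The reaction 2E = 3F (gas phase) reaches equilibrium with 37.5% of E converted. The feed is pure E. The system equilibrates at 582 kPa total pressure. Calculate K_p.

Take 1 mol E as basis and let X be its fractional conversion, so ξ = 0.5X.
Mole table: n_E = 1 − X; n_F = 1.5X.
Summing: n_T = 1 + 0.5X.
At X = 0.375: n_E = 0.625, n_F = 0.562, n_T = 1.19.
p_i = (n_i/n_T)·P. K_p = p_F^3 / (p_E^2) = 223 kPa.

K_p = 223 kPa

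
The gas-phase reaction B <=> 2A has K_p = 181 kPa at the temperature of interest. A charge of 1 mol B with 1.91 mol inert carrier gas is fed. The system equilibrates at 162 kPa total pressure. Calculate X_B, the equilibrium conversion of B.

X = 0.615

Take 1 mol B as basis and let X be its fractional conversion, so ξ = X.
At extent ξ: n_B = 1 − X; n_A = 2X; n_I = 1.91 (inert).
n_T = Σnᵢ = 2.91 + X.
y_i = n_i/n_T, p_i = y_i·P. K_p = p_A^2 / (p_B).
This yields a degree-2 equation in X; solving on (0,1), X = 0.615.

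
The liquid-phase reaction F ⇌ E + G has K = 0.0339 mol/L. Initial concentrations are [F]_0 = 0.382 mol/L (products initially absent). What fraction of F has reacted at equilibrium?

Let X = conversion of F; extent ξ = 0.382·X mol/L.
Concentrations: [F] = 0.382 − 0.382X; [E] = 0.382X; [G] = 0.382X.
K = [E] [G] / ([F]).
Equating to 0.0339 mol/L: the physical root is X = 0.257.

X = 0.257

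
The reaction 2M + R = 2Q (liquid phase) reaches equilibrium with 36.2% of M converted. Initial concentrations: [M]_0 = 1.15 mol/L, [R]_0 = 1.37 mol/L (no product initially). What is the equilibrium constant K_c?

K_c = 0.277 L/mol

Let X = conversion of M.
Concentrations: [M] = 1.15 − 1.15X; [R] = 1.37 − 0.575X; [Q] = 1.15X.
At X = 0.362: [M] = 0.734, [R] = 1.16, [Q] = 0.416.
K_c = [Q]^2 / ([M]^2 [R]) = 0.277 L/mol.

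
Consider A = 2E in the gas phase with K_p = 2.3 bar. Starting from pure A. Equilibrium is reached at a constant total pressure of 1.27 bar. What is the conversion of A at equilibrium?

X = 0.558

Let X = conversion of A (basis 1 mol A); extent of reaction ξ = X.
At extent ξ: n_A = 1 − X; n_E = 2X.
n_T = Σnᵢ = 1 + X.
With p_i = (n_i/n_T)P, K_p = p_E^2 / (p_A).
Equating to 2.3 bar and solving on 0 < X < 1: X = 0.558.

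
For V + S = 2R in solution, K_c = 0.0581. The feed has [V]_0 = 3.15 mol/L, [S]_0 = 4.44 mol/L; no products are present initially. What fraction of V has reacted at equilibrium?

Let X = conversion of V; extent ξ = 3.15·X mol/L.
Concentrations: [V] = 3.15 − 3.15X; [S] = 4.44 − 3.15X; [R] = 6.3X.
K_c = [R]^2 / ([V] [S]).
This equals 0.0581 at X = 0.127 (the root in 0 < X < 1).

X = 0.127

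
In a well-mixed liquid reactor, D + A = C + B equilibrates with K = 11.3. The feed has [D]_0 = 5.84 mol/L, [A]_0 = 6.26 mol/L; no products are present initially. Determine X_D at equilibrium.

X = 0.796

Let X = conversion of D; extent ξ = 5.84·X mol/L.
Concentrations: [D] = 5.84 − 5.84X; [A] = 6.26 − 5.84X; [C] = 5.84X; [B] = 5.84X.
K = [C] [B] / ([D] [A]).
Setting equal to 11.3 and solving for X on (0,1) gives X = 0.796.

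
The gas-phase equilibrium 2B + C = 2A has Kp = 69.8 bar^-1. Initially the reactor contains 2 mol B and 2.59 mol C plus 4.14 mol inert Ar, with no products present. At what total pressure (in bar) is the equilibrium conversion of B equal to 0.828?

P = 1.49 bar

Basis: 2 mol B initially; let X = conversion of B. Extent ξ = X.
Mole table: n_B = 2 − 2X; n_C = 2.59 − X; n_A = 2X; n_I = 4.14 (inert).
Total moles n_T = 8.73 − X.
Kp = p_A^2 / (p_B^2 p_C) with p_i = (n_i/n_T)·P.
At X = 0.828: the mole-fraction product g(X) = Π y_i^ν_i = 103.9. Since Kp = g(X)·P^{-1}, P = (g/Kp)^(1/1) = (103.9/69.8)^(1/1) = 1.49 bar.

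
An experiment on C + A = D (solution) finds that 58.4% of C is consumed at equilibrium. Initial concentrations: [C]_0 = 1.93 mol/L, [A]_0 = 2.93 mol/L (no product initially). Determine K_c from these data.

Let X = conversion of C.
Concentrations: [C] = 1.93 − 1.93X; [A] = 2.93 − 1.93X; [D] = 1.93X.
At X = 0.584: [C] = 0.803, [A] = 1.8, [D] = 1.13.
K_c = [D] / ([C] [A]) = 0.779 L/mol.

K_c = 0.779 L/mol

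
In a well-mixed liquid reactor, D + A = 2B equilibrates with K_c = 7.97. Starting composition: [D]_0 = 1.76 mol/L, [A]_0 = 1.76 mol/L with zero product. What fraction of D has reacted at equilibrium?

Let X = conversion of D; extent ξ = 1.76·X mol/L.
Concentrations: [D] = 1.76 − 1.76X; [A] = 1.76 − 1.76X; [B] = 3.52X.
K_c = [B]^2 / ([D] [A]).
Solving K_c = 7.97 for X ∈ (0,1): X = 0.585.

X = 0.585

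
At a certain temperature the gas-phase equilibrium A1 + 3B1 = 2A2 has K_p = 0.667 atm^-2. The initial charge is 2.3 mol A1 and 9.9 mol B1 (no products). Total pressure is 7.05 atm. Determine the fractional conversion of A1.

Basis: 2.3 mol A1 initially; let X = conversion of A1. Extent ξ = 2.3X.
Species balance: n_A1 = 2.3 − 2.3X; n_B1 = 9.9 − 6.9X; n_A2 = 4.6X.
Summing: n_T = 12.2 − 4.6X.
y_i = n_i/n_T, p_i = y_i·P. K_p = p_A2^2 / (p_A1 p_B1^3).
This yields a degree-4 equation in X; solving on (0,1), X = 0.823.

X = 0.823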